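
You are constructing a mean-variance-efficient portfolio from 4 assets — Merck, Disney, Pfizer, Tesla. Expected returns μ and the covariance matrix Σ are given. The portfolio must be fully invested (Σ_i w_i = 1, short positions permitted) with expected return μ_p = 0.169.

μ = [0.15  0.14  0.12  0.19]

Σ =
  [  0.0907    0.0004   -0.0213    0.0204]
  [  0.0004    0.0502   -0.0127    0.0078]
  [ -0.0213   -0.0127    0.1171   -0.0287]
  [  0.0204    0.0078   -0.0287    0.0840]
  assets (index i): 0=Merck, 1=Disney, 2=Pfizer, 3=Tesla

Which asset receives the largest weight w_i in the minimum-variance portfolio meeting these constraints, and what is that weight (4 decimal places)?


p=Σ⁻¹μ = [1.6340  2.9726  2.2197  2.3474]
q=Σ⁻¹𝟙 = [11.9121  21.9706  16.1504  12.4898]
a=μᵀp=1.373649  b=𝟙ᵀp=9.173794  c=𝟙ᵀq=62.522809  D=ac−b²=1.725917
λ₁=(c·0.169−b)/D = (62.522809·0.169−9.173794)/1.725917 = 0.806853
λ₂=(a−b·0.169)/D = (1.373649−9.173794·0.169)/1.725917 = -0.102393
w* = 0.806853·p + -0.102393·q:
  w_0 = 0.806853·1.6340 + -0.102393·11.9121 = 0.0987  (Merck)
  w_1 = 0.806853·2.9726 + -0.102393·21.9706 = 0.1488  (Disney)
  w_2 = 0.806853·2.2197 + -0.102393·16.1504 = 0.1373  (Pfizer)
  w_3 = 0.806853·2.3474 + -0.102393·12.4898 = 0.6152  (Tesla)
Σw_i=1.0000  μᵀw=0.1690
σ²=wᵀΣw=λ₁·μ_p+λ₂ = 0.806853·0.169 + -0.102393 = 0.033965 ≈ 0.0340

Tesla (0.6152)


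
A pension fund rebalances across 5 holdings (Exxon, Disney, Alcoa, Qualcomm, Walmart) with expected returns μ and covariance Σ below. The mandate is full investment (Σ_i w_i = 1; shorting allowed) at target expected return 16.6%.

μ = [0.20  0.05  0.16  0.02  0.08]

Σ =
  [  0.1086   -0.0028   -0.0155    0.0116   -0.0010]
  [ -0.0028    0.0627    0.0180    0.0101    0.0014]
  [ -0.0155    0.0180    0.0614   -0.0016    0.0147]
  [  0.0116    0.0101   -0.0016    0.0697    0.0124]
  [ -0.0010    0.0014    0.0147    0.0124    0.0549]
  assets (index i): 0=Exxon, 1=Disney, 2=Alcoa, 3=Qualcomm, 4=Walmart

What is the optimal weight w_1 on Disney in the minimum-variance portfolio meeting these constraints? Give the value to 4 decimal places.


0.0162

u=Σ⁻¹μ = [2.2940  0.0517  2.9897  -0.1643  0.7342]
v=Σ⁻¹𝟙 = [10.4848  10.9613  12.9361  9.0666  12.6148]
a=μᵀu=0.995191  b=𝟙ᵀu=5.905314  c=𝟙ᵀv=56.063586  D=ac−b²=20.921264
λ₁=(c·0.166−b)/D = (56.063586·0.166−5.905314)/20.921264 = 0.162573
λ₂=(a−b·0.166)/D = (0.995191−5.905314·0.166)/20.921264 = 0.000713
w* = 0.162573·u + 0.000713·v:
  w_0 = 0.162573·2.2940 + 0.000713·10.4848 = 0.3804  (Exxon)
  w_1 = 0.162573·0.0517 + 0.000713·10.9613 = 0.0162  (Disney)
  w_2 = 0.162573·2.9897 + 0.000713·12.9361 = 0.4953  (Alcoa)
  w_3 = 0.162573·-0.1643 + 0.000713·9.0666 = -0.0203  (Qualcomm)
  w_4 = 0.162573·0.7342 + 0.000713·12.6148 = 0.1284  (Walmart)
Σw_i=1.0000  μᵀw=0.1660
σ²=wᵀΣw=λ₁·μ_p+λ₂ = 0.162573·0.166 + 0.000713 = 0.027700 ≈ 0.0277


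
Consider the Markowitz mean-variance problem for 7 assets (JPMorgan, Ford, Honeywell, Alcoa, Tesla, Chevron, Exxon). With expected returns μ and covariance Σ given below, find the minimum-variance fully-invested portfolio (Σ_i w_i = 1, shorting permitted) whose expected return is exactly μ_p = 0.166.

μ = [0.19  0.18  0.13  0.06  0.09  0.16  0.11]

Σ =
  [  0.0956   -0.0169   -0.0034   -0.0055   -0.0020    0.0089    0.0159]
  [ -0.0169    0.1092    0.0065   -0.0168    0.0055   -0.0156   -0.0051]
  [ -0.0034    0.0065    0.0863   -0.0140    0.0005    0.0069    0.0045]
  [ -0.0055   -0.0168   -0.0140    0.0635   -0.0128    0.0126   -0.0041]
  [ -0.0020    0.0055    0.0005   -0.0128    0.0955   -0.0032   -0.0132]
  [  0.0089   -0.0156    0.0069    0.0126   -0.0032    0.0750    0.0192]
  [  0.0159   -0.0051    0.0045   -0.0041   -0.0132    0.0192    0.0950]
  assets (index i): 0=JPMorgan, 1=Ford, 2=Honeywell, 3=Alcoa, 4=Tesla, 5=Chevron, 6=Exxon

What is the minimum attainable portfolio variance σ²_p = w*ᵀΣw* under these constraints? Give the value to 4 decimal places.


0.0195

g=Σ⁻¹μ = [2.3412  2.4590  1.5706  2.1076  1.2848  1.7331  0.7429]
h=Σ⁻¹𝟙 = [13.0795  15.1411  14.0147  26.2150  14.9707  7.2567  10.2311]
a=μᵀg=1.692725  b=𝟙ᵀg=12.239151  c=𝟙ᵀh=100.908653  D=ac−b²=21.013745
λ₁=(c·0.166−b)/D = (100.908653·0.166−12.239151)/21.013745 = 0.214702
λ₂=(a−b·0.166)/D = (1.692725−12.239151·0.166)/21.013745 = -0.016131
w* = 0.214702·g + -0.016131·h:
  w_0 = 0.214702·2.3412 + -0.016131·13.0795 = 0.2917  (JPMorgan)
  w_1 = 0.214702·2.4590 + -0.016131·15.1411 = 0.2837  (Ford)
  w_2 = 0.214702·1.5706 + -0.016131·14.0147 = 0.1111  (Honeywell)
  w_3 = 0.214702·2.1076 + -0.016131·26.2150 = 0.0296  (Alcoa)
  w_4 = 0.214702·1.2848 + -0.016131·14.9707 = 0.0344  (Tesla)
  w_5 = 0.214702·1.7331 + -0.016131·7.2567 = 0.2550  (Chevron)
  w_6 = 0.214702·0.7429 + -0.016131·10.2311 = -0.0055  (Exxon)
Σw_i=1.0000  μᵀw=0.1660
σ²=wᵀΣw=λ₁·μ_p+λ₂ = 0.214702·0.166 + -0.016131 = 0.019509 ≈ 0.0195


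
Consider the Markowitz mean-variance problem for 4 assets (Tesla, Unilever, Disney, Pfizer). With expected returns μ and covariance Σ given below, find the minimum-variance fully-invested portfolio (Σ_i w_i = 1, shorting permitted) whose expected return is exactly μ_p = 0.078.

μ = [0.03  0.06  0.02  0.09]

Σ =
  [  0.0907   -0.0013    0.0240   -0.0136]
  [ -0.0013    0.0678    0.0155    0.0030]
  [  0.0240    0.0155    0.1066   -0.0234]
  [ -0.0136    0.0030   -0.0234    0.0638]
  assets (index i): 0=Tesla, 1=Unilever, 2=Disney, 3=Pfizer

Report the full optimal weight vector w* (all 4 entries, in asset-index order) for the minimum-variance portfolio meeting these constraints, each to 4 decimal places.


0.0744  0.2656  -0.0062  0.6662

g=Σ⁻¹μ = [0.4972  0.7513  0.3171  1.5976]
h=Σ⁻¹𝟙 = [11.8171  11.8332  9.6480  21.1752]
a=μᵀg=0.210122  b=𝟙ᵀg=3.163232  c=𝟙ᵀh=54.473500  D=ac−b²=1.440046
λ₁=(c·0.078−b)/D = (54.473500·0.078−3.163232)/1.440046 = 0.753934
λ₂=(a−b·0.078)/D = (0.210122−3.163232·0.078)/1.440046 = -0.025423
w* = 0.753934·g + -0.025423·h:
  w_0 = 0.753934·0.4972 + -0.025423·11.8171 = 0.0744  (Tesla)
  w_1 = 0.753934·0.7513 + -0.025423·11.8332 = 0.2656  (Unilever)
  w_2 = 0.753934·0.3171 + -0.025423·9.6480 = -0.0062  (Disney)
  w_3 = 0.753934·1.5976 + -0.025423·21.1752 = 0.6662  (Pfizer)
Σw_i=1.0000  μᵀw=0.0780
σ²=wᵀΣw=λ₁·μ_p+λ₂ = 0.753934·0.078 + -0.025423 = 0.033384 ≈ 0.0334


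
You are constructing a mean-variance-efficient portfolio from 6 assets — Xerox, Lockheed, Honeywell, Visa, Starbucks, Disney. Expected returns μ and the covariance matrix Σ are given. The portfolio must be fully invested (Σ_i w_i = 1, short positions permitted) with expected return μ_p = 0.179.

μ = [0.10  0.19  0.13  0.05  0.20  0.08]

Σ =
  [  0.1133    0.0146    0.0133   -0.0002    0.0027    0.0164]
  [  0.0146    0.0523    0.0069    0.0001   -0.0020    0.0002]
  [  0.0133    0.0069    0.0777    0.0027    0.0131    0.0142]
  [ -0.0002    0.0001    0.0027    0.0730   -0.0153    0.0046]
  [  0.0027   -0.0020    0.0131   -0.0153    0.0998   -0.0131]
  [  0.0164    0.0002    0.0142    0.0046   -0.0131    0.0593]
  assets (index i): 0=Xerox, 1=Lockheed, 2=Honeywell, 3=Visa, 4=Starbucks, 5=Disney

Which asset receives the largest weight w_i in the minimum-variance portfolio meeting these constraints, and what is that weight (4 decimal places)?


Lockheed (0.5349)

g=Σ⁻¹μ = [0.0560  3.6191  0.6108  1.0520  2.3683  1.6167]
h=Σ⁻¹𝟙 = [3.2117  18.0518  4.7226  15.4378  14.2379  16.7312]
a=μᵀg=1.428229  b=𝟙ᵀg=9.322919  c=𝟙ᵀh=72.393043  D=ac−b²=16.477054
λ₁=(c·0.179−b)/D = (72.393043·0.179−9.322919)/16.477054 = 0.220636
λ₂=(a−b·0.179)/D = (1.428229−9.322919·0.179)/16.477054 = -0.014600
w* = 0.220636·g + -0.014600·h:
  w_0 = 0.220636·0.0560 + -0.014600·3.2117 = -0.0345  (Xerox)
  w_1 = 0.220636·3.6191 + -0.014600·18.0518 = 0.5349  (Lockheed)
  w_2 = 0.220636·0.6108 + -0.014600·4.7226 = 0.0658  (Honeywell)
  w_3 = 0.220636·1.0520 + -0.014600·15.4378 = 0.0067  (Visa)
  w_4 = 0.220636·2.3683 + -0.014600·14.2379 = 0.3147  (Starbucks)
  w_5 = 0.220636·1.6167 + -0.014600·16.7312 = 0.1124  (Disney)
Σw_i=1.0000  μᵀw=0.1790
σ²=wᵀΣw=λ₁·μ_p+λ₂ = 0.220636·0.179 + -0.014600 = 0.024893 ≈ 0.0249


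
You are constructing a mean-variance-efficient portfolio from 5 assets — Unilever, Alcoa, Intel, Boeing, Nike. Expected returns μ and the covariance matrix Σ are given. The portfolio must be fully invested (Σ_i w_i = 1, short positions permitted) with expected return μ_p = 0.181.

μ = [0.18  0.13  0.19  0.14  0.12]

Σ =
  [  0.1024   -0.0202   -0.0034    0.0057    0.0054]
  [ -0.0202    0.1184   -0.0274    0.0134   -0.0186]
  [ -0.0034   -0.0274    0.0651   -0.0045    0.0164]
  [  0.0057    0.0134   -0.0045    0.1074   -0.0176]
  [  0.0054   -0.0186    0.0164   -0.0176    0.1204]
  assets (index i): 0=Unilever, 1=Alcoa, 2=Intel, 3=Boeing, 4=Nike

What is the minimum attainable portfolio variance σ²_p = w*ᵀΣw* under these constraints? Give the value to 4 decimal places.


p=Σ⁻¹μ = [2.2438  2.3895  3.8951  1.1986  0.9098]
q=Σ⁻¹𝟙 = [12.6371  15.8318  21.1334  8.9624  8.6161]
a=μᵀp=1.731576  b=𝟙ᵀp=10.636850  c=𝟙ᵀq=67.180961  D=ac−b²=3.186389
λ₁=(c·0.181−b)/D = (67.180961·0.181−10.636850)/3.186389 = 0.477940
λ₂=(a−b·0.181)/D = (1.731576−10.636850·0.181)/3.186389 = -0.060788
w* = 0.477940·p + -0.060788·q:
  w_0 = 0.477940·2.2438 + -0.060788·12.6371 = 0.3042  (Unilever)
  w_1 = 0.477940·2.3895 + -0.060788·15.8318 = 0.1796  (Alcoa)
  w_2 = 0.477940·3.8951 + -0.060788·21.1334 = 0.5770  (Intel)
  w_3 = 0.477940·1.1986 + -0.060788·8.9624 = 0.0281  (Boeing)
  w_4 = 0.477940·0.9098 + -0.060788·8.6161 = -0.0889  (Nike)
Σw_i=1.0000  μᵀw=0.1810
σ²=wᵀΣw=λ₁·μ_p+λ₂ = 0.477940·0.181 + -0.060788 = 0.025719 ≈ 0.0257

0.0257


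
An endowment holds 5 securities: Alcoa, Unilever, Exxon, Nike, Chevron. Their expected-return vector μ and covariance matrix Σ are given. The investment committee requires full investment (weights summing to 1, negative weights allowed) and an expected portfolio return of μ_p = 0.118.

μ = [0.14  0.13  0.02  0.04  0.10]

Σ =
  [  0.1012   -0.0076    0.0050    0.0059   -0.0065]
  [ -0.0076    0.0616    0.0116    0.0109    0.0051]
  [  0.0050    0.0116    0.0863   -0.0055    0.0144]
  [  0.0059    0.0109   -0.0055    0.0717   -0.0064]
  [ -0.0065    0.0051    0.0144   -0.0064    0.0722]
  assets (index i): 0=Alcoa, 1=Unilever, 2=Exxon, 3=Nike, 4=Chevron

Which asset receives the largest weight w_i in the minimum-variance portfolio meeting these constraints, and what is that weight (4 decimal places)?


Unilever (0.3710)

u=Σ⁻¹μ = [1.6549  2.2354  -0.3985  0.1827  1.4718]
v=Σ⁻¹𝟙 = [10.5540  12.6469  7.8512  12.9623  13.4904]
a=μᵀu=0.668802  b=𝟙ᵀu=5.146212  c=𝟙ᵀv=57.504808  D=ac−b²=11.975803
λ₁=(c·0.118−b)/D = (57.504808·0.118−5.146212)/11.975803 = 0.136889
λ₂=(a−b·0.118)/D = (0.668802−5.146212·0.118)/11.975803 = 0.005139
w* = 0.136889·u + 0.005139·v:
  w_0 = 0.136889·1.6549 + 0.005139·10.5540 = 0.2808  (Alcoa)
  w_1 = 0.136889·2.2354 + 0.005139·12.6469 = 0.3710  (Unilever)
  w_2 = 0.136889·-0.3985 + 0.005139·7.8512 = -0.0142  (Exxon)
  w_3 = 0.136889·0.1827 + 0.005139·12.9623 = 0.0916  (Nike)
  w_4 = 0.136889·1.4718 + 0.005139·13.4904 = 0.2708  (Chevron)
Σw_i=1.0000  μᵀw=0.1180
σ²=wᵀΣw=λ₁·μ_p+λ₂ = 0.136889·0.118 + 0.005139 = 0.021292 ≈ 0.0213


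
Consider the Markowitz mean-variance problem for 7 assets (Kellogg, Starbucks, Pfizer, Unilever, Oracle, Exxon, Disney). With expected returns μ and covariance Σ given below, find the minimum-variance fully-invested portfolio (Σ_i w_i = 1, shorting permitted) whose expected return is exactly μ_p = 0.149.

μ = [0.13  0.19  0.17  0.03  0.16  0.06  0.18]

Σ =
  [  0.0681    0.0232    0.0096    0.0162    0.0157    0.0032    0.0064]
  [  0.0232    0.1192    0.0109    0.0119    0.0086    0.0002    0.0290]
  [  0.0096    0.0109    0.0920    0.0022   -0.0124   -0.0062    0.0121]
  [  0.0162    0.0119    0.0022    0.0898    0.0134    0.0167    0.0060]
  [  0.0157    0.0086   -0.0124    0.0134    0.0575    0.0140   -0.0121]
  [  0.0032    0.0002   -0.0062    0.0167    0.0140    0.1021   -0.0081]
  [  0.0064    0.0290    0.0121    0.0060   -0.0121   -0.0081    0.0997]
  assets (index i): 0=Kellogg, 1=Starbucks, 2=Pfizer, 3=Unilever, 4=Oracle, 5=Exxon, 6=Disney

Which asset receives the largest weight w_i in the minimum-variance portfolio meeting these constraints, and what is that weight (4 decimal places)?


Oracle (0.3231)

x=Σ⁻¹μ = [0.5809  0.6781  1.9674  -0.6190  3.3581  0.4724  1.8153]
y=Σ⁻¹𝟙 = [6.0166  2.0026  11.3856  4.8161  16.9636  7.9804  10.0969]
a=μᵀx=1.412627  b=𝟙ᵀx=8.253123  c=𝟙ᵀy=59.261788  D=ac−b²=15.600783
λ₁=(c·0.149−b)/D = (59.261788·0.149−8.253123)/15.600783 = 0.036978
λ₂=(a−b·0.149)/D = (1.412627−8.253123·0.149)/15.600783 = 0.011725
w* = 0.036978·x + 0.011725·y:
  w_0 = 0.036978·0.5809 + 0.011725·6.0166 = 0.0920  (Kellogg)
  w_1 = 0.036978·0.6781 + 0.011725·2.0026 = 0.0486  (Starbucks)
  w_2 = 0.036978·1.9674 + 0.011725·11.3856 = 0.2062  (Pfizer)
  w_3 = 0.036978·-0.6190 + 0.011725·4.8161 = 0.0336  (Unilever)
  w_4 = 0.036978·3.3581 + 0.011725·16.9636 = 0.3231  (Oracle)
  w_5 = 0.036978·0.4724 + 0.011725·7.9804 = 0.1110  (Exxon)
  w_6 = 0.036978·1.8153 + 0.011725·10.0969 = 0.1855  (Disney)
Σw_i=1.0000  μᵀw=0.1490
σ²=wᵀΣw=λ₁·μ_p+λ₂ = 0.036978·0.149 + 0.011725 = 0.017234 ≈ 0.0172


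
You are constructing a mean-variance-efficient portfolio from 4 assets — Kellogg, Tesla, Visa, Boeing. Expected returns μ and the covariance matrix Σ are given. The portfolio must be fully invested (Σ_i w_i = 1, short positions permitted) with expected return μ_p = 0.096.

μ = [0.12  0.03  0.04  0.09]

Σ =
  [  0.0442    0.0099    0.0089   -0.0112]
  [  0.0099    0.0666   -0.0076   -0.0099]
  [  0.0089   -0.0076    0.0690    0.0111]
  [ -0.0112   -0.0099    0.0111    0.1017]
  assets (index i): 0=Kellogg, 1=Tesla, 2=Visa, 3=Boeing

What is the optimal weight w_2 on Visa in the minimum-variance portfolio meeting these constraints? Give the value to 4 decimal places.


0.0717

x=Σ⁻¹μ = [2.9797  0.1925  0.0187  1.2298]
y=Σ⁻¹𝟙 = [19.9853  15.1901  11.6183  12.2444]
a=μᵀx=0.474765  b=𝟙ᵀx=4.420673  c=𝟙ᵀy=59.038182  D=ac−b²=8.486936
λ₁=(c·0.096−b)/D = (59.038182·0.096−4.420673)/8.486936 = 0.146931
λ₂=(a−b·0.096)/D = (0.474765−4.420673·0.096)/8.486936 = 0.005936
w* = 0.146931·x + 0.005936·y:
  w_0 = 0.146931·2.9797 + 0.005936·19.9853 = 0.5564  (Kellogg)
  w_1 = 0.146931·0.1925 + 0.005936·15.1901 = 0.1185  (Tesla)
  w_2 = 0.146931·0.0187 + 0.005936·11.6183 = 0.0717  (Visa)
  w_3 = 0.146931·1.2298 + 0.005936·12.2444 = 0.2534  (Boeing)
Σw_i=1.0000  μᵀw=0.0960
σ²=wᵀΣw=λ₁·μ_p+λ₂ = 0.146931·0.096 + 0.005936 = 0.020042 ≈ 0.0200


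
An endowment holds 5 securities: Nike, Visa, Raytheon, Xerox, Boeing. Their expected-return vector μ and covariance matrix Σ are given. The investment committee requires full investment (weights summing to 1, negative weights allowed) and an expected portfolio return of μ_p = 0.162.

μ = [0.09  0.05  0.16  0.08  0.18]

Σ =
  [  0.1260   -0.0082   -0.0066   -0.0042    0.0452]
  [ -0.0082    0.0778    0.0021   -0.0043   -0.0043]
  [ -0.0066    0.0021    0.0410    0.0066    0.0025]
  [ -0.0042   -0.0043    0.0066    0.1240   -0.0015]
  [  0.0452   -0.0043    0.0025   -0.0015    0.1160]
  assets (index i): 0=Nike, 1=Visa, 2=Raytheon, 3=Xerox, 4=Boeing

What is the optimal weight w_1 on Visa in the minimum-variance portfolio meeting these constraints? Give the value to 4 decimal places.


-0.0034

g=Σ⁻¹μ = [0.5064  0.6936  3.7883  0.5005  1.3049]
h=Σ⁻¹𝟙 = [8.3580  13.8259  23.4635  7.6444  5.4696]
a=μᵀg=0.961314  b=𝟙ᵀg=6.793750  c=𝟙ᵀh=58.761330  D=ac−b²=10.333030
λ₁=(c·0.162−b)/D = (58.761330·0.162−6.793750)/10.333030 = 0.263774
λ₂=(a−b·0.162)/D = (0.961314−6.793750·0.162)/10.333030 = -0.013479
w* = 0.263774·g + -0.013479·h:
  w_0 = 0.263774·0.5064 + -0.013479·8.3580 = 0.0209  (Nike)
  w_1 = 0.263774·0.6936 + -0.013479·13.8259 = -0.0034  (Visa)
  w_2 = 0.263774·3.7883 + -0.013479·23.4635 = 0.6830  (Raytheon)
  w_3 = 0.263774·0.5005 + -0.013479·7.6444 = 0.0290  (Xerox)
  w_4 = 0.263774·1.3049 + -0.013479·5.4696 = 0.2705  (Boeing)
Σw_i=1.0000  μᵀw=0.1620
σ²=wᵀΣw=λ₁·μ_p+λ₂ = 0.263774·0.162 + -0.013479 = 0.029253 ≈ 0.0293


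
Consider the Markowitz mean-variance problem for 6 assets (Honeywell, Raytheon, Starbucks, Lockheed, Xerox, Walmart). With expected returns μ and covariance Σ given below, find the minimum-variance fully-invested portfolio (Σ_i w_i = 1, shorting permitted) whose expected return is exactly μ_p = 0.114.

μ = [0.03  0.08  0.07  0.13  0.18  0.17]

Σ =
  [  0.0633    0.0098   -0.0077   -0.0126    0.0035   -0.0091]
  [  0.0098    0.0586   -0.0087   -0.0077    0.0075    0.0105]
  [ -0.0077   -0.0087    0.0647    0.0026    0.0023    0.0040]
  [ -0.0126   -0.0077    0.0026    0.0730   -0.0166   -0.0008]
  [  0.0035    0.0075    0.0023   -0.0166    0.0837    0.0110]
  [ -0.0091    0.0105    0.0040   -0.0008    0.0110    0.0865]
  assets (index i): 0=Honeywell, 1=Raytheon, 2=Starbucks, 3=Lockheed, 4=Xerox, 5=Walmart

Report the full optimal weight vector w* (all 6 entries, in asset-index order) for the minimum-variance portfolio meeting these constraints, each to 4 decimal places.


p=Σ⁻¹μ = [1.0543  1.1036  1.0708  2.5763  2.2752  1.6272]
q=Σ⁻¹𝟙 = [20.4680  15.8405  18.1494  21.1122  12.0977  9.6087]
a=μᵀp=1.215959  b=𝟙ᵀp=9.707390  c=𝟙ᵀq=97.276472  D=ac−b²=24.050748
λ₁=(c·0.114−b)/D = (97.276472·0.114−9.707390)/24.050748 = 0.057467
λ₂=(a−b·0.114)/D = (1.215959−9.707390·0.114)/24.050748 = 0.004545
w* = 0.057467·p + 0.004545·q:
  w_0 = 0.057467·1.0543 + 0.004545·20.4680 = 0.1536  (Honeywell)
  w_1 = 0.057467·1.1036 + 0.004545·15.8405 = 0.1354  (Raytheon)
  w_2 = 0.057467·1.0708 + 0.004545·18.1494 = 0.1440  (Starbucks)
  w_3 = 0.057467·2.5763 + 0.004545·21.1122 = 0.2440  (Lockheed)
  w_4 = 0.057467·2.2752 + 0.004545·12.0977 = 0.1857  (Xerox)
  w_5 = 0.057467·1.6272 + 0.004545·9.6087 = 0.1372  (Walmart)
Σw_i=1.0000  μᵀw=0.1140
σ²=wᵀΣw=λ₁·μ_p+λ₂ = 0.057467·0.114 + 0.004545 = 0.011096 ≈ 0.0111

0.1536  0.1354  0.1440  0.2440  0.1857  0.1372


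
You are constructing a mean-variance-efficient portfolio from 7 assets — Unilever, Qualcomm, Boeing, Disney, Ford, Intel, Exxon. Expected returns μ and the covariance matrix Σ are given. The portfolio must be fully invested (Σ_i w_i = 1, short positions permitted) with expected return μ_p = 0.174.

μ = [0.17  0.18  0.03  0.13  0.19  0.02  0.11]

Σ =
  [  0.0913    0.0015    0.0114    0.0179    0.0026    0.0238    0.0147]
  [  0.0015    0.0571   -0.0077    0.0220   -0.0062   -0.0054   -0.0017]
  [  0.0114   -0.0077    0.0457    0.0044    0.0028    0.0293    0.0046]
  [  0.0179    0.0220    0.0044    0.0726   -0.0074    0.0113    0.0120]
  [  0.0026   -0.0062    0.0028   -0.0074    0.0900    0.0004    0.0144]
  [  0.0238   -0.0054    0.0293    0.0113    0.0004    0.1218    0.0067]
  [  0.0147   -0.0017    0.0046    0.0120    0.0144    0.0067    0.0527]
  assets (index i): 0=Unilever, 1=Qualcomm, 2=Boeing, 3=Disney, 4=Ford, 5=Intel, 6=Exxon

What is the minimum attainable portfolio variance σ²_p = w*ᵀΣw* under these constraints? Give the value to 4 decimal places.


p=Σ⁻¹μ = [1.4597  3.2662  0.7255  0.4807  2.1424  -0.2607  1.0605]
q=Σ⁻¹𝟙 = [4.3865  20.3591  20.5241  3.8515  10.0201  2.2286  12.7188]
a=μᵀp=1.438808  b=𝟙ᵀp=8.874221  c=𝟙ᵀq=74.088673  D=ac−b²=27.847565
λ₁=(c·0.174−b)/D = (74.088673·0.174−8.874221)/27.847565 = 0.144257
λ₂=(a−b·0.174)/D = (1.438808−8.874221·0.174)/27.847565 = -0.003782
w* = 0.144257·p + -0.003782·q:
  w_0 = 0.144257·1.4597 + -0.003782·4.3865 = 0.1940  (Unilever)
  w_1 = 0.144257·3.2662 + -0.003782·20.3591 = 0.3942  (Qualcomm)
  w_2 = 0.144257·0.7255 + -0.003782·20.5241 = 0.0270  (Boeing)
  w_3 = 0.144257·0.4807 + -0.003782·3.8515 = 0.0548  (Disney)
  w_4 = 0.144257·2.1424 + -0.003782·10.0201 = 0.2712  (Ford)
  w_5 = 0.144257·-0.2607 + -0.003782·2.2286 = -0.0460  (Intel)
  w_6 = 0.144257·1.0605 + -0.003782·12.7188 = 0.1049  (Exxon)
Σw_i=1.0000  μᵀw=0.1740
σ²=wᵀΣw=λ₁·μ_p+λ₂ = 0.144257·0.174 + -0.003782 = 0.021319 ≈ 0.0213

0.0213


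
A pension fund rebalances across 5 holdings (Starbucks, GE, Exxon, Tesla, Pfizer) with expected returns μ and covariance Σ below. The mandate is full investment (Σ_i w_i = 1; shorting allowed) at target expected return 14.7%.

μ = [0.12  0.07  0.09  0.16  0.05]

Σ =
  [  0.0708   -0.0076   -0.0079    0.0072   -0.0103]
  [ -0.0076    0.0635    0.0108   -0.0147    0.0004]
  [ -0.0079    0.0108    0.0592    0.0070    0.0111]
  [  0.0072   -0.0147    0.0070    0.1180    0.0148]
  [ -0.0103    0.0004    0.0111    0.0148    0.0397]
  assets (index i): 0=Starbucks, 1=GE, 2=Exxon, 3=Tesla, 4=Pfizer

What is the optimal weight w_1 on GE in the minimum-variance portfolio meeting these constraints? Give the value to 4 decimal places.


0.1739

g=Σ⁻¹μ = [1.9987  1.4125  1.2029  1.2164  0.9740]
h=Σ⁻¹𝟙 = [20.3117  17.4384  11.0515  5.6034  25.1041]
a=μᵀg=0.690305  b=𝟙ᵀg=6.804473  c=𝟙ᵀh=79.509101  D=ac−b²=8.584698
λ₁=(c·0.147−b)/D = (79.509101·0.147−6.804473)/8.584698 = 0.568845
λ₂=(a−b·0.147)/D = (0.690305−6.804473·0.147)/8.584698 = -0.036105
w* = 0.568845·g + -0.036105·h:
  w_0 = 0.568845·1.9987 + -0.036105·20.3117 = 0.4036  (Starbucks)
  w_1 = 0.568845·1.4125 + -0.036105·17.4384 = 0.1739  (GE)
  w_2 = 0.568845·1.2029 + -0.036105·11.0515 = 0.2852  (Exxon)
  w_3 = 0.568845·1.2164 + -0.036105·5.6034 = 0.4896  (Tesla)
  w_4 = 0.568845·0.9740 + -0.036105·25.1041 = -0.3523  (Pfizer)
Σw_i=1.0000  μᵀw=0.1470
σ²=wᵀΣw=λ₁·μ_p+λ₂ = 0.568845·0.147 + -0.036105 = 0.047515 ≈ 0.0475


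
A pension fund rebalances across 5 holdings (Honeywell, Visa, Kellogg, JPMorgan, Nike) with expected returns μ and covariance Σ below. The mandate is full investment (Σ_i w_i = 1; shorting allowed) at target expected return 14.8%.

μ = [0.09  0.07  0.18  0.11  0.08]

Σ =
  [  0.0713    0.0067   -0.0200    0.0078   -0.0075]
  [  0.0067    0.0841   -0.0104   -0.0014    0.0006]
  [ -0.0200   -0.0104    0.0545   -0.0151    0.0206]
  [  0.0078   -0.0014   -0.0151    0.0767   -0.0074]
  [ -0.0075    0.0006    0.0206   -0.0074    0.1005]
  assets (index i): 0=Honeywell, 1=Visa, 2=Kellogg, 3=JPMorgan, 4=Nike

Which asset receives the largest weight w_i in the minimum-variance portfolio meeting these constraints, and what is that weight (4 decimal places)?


Kellogg (0.6048)

u=Σ⁻¹μ = [2.3031  1.2995  4.9693  2.2121  0.1044]
v=Σ⁻¹𝟙 = [20.0827  14.3854  31.0564  17.9821  6.3213]
a=μᵀu=1.444391  b=𝟙ᵀu=10.888298  c=𝟙ᵀv=89.827853  D=ac−b²=11.191494
λ₁=(c·0.148−b)/D = (89.827853·0.148−10.888298)/11.191494 = 0.215005
λ₂=(a−b·0.148)/D = (1.444391−10.888298·0.148)/11.191494 = -0.014929
w* = 0.215005·u + -0.014929·v:
  w_0 = 0.215005·2.3031 + -0.014929·20.0827 = 0.1954  (Honeywell)
  w_1 = 0.215005·1.2995 + -0.014929·14.3854 = 0.0646  (Visa)
  w_2 = 0.215005·4.9693 + -0.014929·31.0564 = 0.6048  (Kellogg)
  w_3 = 0.215005·2.2121 + -0.014929·17.9821 = 0.2071  (JPMorgan)
  w_4 = 0.215005·0.1044 + -0.014929·6.3213 = -0.0719  (Nike)
Σw_i=1.0000  μᵀw=0.1480
σ²=wᵀΣw=λ₁·μ_p+λ₂ = 0.215005·0.148 + -0.014929 = 0.016892 ≈ 0.0169


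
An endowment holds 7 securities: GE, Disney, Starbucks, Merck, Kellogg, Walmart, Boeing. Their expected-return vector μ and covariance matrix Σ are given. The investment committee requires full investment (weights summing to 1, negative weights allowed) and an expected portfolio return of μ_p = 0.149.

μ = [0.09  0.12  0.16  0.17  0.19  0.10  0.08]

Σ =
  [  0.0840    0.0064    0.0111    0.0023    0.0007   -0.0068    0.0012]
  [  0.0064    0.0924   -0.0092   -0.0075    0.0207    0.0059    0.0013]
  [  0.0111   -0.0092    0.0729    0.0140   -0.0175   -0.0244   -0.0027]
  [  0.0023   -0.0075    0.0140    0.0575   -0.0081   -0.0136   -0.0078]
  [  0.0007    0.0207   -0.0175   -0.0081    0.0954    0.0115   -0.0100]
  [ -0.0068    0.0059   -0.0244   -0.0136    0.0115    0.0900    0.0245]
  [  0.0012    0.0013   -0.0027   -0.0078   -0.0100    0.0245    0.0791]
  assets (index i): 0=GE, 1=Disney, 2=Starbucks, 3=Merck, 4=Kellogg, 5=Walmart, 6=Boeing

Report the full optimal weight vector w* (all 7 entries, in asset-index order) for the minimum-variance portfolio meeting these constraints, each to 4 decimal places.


0.0348  0.0814  0.2202  0.2592  0.1996  0.1248  0.0800

x=Σ⁻¹μ = [0.6242  1.1275  2.8133  3.3051  2.4574  1.7095  1.1865]
y=Σ⁻¹𝟙 = [9.1013  9.6831  17.8610  20.7740  12.9323  14.1574  12.2531]
a=μᵀx=1.936255  b=𝟙ᵀx=13.223557  c=𝟙ᵀy=96.762202  D=ac−b²=12.493820
λ₁=(c·0.149−b)/D = (96.762202·0.149−13.223557)/12.493820 = 0.095568
λ₂=(a−b·0.149)/D = (1.936255−13.223557·0.149)/12.493820 = -0.002726
w* = 0.095568·x + -0.002726·y:
  w_0 = 0.095568·0.6242 + -0.002726·9.1013 = 0.0348  (GE)
  w_1 = 0.095568·1.1275 + -0.002726·9.6831 = 0.0814  (Disney)
  w_2 = 0.095568·2.8133 + -0.002726·17.8610 = 0.2202  (Starbucks)
  w_3 = 0.095568·3.3051 + -0.002726·20.7740 = 0.2592  (Merck)
  w_4 = 0.095568·2.4574 + -0.002726·12.9323 = 0.1996  (Kellogg)
  w_5 = 0.095568·1.7095 + -0.002726·14.1574 = 0.1248  (Walmart)
  w_6 = 0.095568·1.1865 + -0.002726·12.2531 = 0.0800  (Boeing)
Σw_i=1.0000  μᵀw=0.1490
σ²=wᵀΣw=λ₁·μ_p+λ₂ = 0.095568·0.149 + -0.002726 = 0.011514 ≈ 0.0115


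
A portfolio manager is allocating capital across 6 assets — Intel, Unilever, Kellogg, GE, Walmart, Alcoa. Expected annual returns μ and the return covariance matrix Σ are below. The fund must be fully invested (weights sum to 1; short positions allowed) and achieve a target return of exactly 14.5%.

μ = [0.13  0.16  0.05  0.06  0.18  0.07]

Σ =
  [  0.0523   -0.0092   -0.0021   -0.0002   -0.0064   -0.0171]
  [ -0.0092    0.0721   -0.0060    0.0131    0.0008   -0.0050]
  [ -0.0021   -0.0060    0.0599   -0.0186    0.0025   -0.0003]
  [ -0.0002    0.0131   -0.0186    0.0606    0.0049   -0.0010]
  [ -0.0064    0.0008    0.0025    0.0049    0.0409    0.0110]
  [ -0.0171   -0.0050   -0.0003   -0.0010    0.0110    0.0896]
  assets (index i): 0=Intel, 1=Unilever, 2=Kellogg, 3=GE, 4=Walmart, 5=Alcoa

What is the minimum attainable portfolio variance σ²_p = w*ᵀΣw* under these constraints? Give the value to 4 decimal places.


0.0109

x=Σ⁻¹μ = [3.9520  2.7752  1.1993  0.4236  4.5338  1.1425]
y=Σ⁻¹𝟙 = [30.9323  17.2743  24.6112  18.9905  20.9362  15.7521]
a=μᵀx=1.939215  b=𝟙ᵀx=14.026257  c=𝟙ᵀy=128.496741  D=ac−b²=52.446892
λ₁=(c·0.145−b)/D = (128.496741·0.145−14.026257)/52.446892 = 0.087818
λ₂=(a−b·0.145)/D = (1.939215−14.026257·0.145)/52.446892 = -0.001804
w* = 0.087818·x + -0.001804·y:
  w_0 = 0.087818·3.9520 + -0.001804·30.9323 = 0.2913  (Intel)
  w_1 = 0.087818·2.7752 + -0.001804·17.2743 = 0.2126  (Unilever)
  w_2 = 0.087818·1.1993 + -0.001804·24.6112 = 0.0609  (Kellogg)
  w_3 = 0.087818·0.4236 + -0.001804·18.9905 = 0.0029  (GE)
  w_4 = 0.087818·4.5338 + -0.001804·20.9362 = 0.3604  (Walmart)
  w_5 = 0.087818·1.1425 + -0.001804·15.7521 = 0.0719  (Alcoa)
Σw_i=1.0000  μᵀw=0.1450
σ²=wᵀΣw=λ₁·μ_p+λ₂ = 0.087818·0.145 + -0.001804 = 0.010930 ≈ 0.0109


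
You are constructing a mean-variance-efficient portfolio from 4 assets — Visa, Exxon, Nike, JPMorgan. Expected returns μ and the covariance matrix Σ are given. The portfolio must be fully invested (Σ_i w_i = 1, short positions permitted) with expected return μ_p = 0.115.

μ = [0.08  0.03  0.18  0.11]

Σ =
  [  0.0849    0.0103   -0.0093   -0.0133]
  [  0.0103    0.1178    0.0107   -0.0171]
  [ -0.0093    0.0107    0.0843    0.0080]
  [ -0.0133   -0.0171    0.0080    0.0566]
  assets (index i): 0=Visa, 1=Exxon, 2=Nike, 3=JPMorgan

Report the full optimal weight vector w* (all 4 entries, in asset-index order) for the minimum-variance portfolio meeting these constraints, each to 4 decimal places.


g=Σ⁻¹μ = [1.4639  0.2387  2.0703  2.0669]
h=Σ⁻¹𝟙 = [15.2952  9.5212  10.1872  22.6986]
a=μᵀg=0.724287  b=𝟙ᵀg=5.839796  c=𝟙ᵀh=57.702266  D=ac−b²=7.689812
λ₁=(c·0.115−b)/D = (57.702266·0.115−5.839796)/7.689812 = 0.103509
λ₂=(a−b·0.115)/D = (0.724287−5.839796·0.115)/7.689812 = 0.006855
w* = 0.103509·g + 0.006855·h:
  w_0 = 0.103509·1.4639 + 0.006855·15.2952 = 0.2564  (Visa)
  w_1 = 0.103509·0.2387 + 0.006855·9.5212 = 0.0900  (Exxon)
  w_2 = 0.103509·2.0703 + 0.006855·10.1872 = 0.2841  (Nike)
  w_3 = 0.103509·2.0669 + 0.006855·22.6986 = 0.3695  (JPMorgan)
Σw_i=1.0000  μᵀw=0.1150
σ²=wᵀΣw=λ₁·μ_p+λ₂ = 0.103509·0.115 + 0.006855 = 0.018758 ≈ 0.0188

0.2564  0.0900  0.2841  0.3695


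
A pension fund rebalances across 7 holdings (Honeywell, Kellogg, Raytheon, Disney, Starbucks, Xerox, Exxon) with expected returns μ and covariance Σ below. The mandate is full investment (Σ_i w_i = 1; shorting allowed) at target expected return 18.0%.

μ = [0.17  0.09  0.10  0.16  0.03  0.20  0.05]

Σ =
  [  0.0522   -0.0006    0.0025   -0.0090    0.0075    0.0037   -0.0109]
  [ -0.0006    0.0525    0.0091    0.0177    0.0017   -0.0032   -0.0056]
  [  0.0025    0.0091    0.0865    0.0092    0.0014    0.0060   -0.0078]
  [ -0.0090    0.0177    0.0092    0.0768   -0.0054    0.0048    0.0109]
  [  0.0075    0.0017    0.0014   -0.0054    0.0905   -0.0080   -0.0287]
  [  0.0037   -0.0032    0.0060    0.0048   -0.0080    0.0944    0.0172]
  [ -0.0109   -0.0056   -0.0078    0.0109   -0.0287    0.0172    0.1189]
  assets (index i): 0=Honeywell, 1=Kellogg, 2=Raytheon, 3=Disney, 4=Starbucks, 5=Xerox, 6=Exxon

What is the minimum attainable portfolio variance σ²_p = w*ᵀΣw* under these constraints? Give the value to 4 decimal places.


u=Σ⁻¹μ = [3.4947  1.1172  0.6350  2.0065  0.4493  1.8249  0.4957]
v=Σ⁻¹𝟙 = [20.6286  16.0551  8.6616  9.3467  14.3197  8.1393  13.0481]
a=μᵀu=1.482431  b=𝟙ᵀu=10.023300  c=𝟙ᵀv=90.199062  D=ac−b²=33.247376
λ₁=(c·0.180−b)/D = (90.199062·0.180−10.023300)/33.247376 = 0.186858
λ₂=(a−b·0.180)/D = (1.482431−10.023300·0.180)/33.247376 = -0.009678
w* = 0.186858·u + -0.009678·v:
  w_0 = 0.186858·3.4947 + -0.009678·20.6286 = 0.4534  (Honeywell)
  w_1 = 0.186858·1.1172 + -0.009678·16.0551 = 0.0534  (Kellogg)
  w_2 = 0.186858·0.6350 + -0.009678·8.6616 = 0.0348  (Raytheon)
  w_3 = 0.186858·2.0065 + -0.009678·9.3467 = 0.2845  (Disney)
  w_4 = 0.186858·0.4493 + -0.009678·14.3197 = -0.0546  (Starbucks)
  w_5 = 0.186858·1.8249 + -0.009678·8.1393 = 0.2622  (Xerox)
  w_6 = 0.186858·0.4957 + -0.009678·13.0481 = -0.0337  (Exxon)
Σw_i=1.0000  μᵀw=0.1800
σ²=wᵀΣw=λ₁·μ_p+λ₂ = 0.186858·0.180 + -0.009678 = 0.023957 ≈ 0.0240

0.0240


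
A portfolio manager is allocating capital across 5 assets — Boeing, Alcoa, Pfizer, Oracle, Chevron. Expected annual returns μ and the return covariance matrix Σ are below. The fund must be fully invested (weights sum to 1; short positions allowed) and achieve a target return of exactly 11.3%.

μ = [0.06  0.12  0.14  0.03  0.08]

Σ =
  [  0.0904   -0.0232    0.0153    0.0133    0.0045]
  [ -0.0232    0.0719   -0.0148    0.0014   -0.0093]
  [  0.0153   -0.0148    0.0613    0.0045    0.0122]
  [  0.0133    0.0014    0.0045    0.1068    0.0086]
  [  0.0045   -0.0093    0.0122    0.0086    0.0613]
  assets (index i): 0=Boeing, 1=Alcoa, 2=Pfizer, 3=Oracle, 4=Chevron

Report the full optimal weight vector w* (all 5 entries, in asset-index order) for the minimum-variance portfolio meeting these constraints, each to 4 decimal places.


u=Σ⁻¹μ = [0.8656  2.6075  2.4721  -0.0581  1.1533]
v=Σ⁻¹𝟙 = [12.8116  23.0210  15.2686  5.6117  15.0393]
a=μᵀu=0.801440  b=𝟙ᵀu=7.040308  c=𝟙ᵀv=71.752125  D=ac−b²=7.939062
λ₁=(c·0.113−b)/D = (71.752125·0.113−7.040308)/7.939062 = 0.134485
λ₂=(a−b·0.113)/D = (0.801440−7.040308·0.113)/7.939062 = 0.000741
w* = 0.134485·u + 0.000741·v:
  w_0 = 0.134485·0.8656 + 0.000741·12.8116 = 0.1259  (Boeing)
  w_1 = 0.134485·2.6075 + 0.000741·23.0210 = 0.3677  (Alcoa)
  w_2 = 0.134485·2.4721 + 0.000741·15.2686 = 0.3438  (Pfizer)
  w_3 = 0.134485·-0.0581 + 0.000741·5.6117 = -0.0037  (Oracle)
  w_4 = 0.134485·1.1533 + 0.000741·15.0393 = 0.1662  (Chevron)
Σw_i=1.0000  μᵀw=0.1130
σ²=wᵀΣw=λ₁·μ_p+λ₂ = 0.134485·0.113 + 0.000741 = 0.015938 ≈ 0.0159

0.1259  0.3677  0.3438  -0.0037  0.1662


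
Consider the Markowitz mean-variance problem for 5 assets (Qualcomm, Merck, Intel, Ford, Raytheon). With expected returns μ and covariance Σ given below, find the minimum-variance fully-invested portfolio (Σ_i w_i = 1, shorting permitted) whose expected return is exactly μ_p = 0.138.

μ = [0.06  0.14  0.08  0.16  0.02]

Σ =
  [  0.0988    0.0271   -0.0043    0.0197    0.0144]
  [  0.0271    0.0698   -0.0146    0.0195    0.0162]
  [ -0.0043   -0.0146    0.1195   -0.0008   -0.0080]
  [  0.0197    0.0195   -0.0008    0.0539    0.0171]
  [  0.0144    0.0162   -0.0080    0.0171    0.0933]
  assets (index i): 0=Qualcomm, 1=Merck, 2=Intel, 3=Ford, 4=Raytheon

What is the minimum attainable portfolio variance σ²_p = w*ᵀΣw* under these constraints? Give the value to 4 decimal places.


0.0284

g=Σ⁻¹μ = [-0.2687  1.6583  0.8505  2.6187  -0.4391]
h=Σ⁻¹𝟙 = [4.5796  9.9259  10.2973  11.1816  7.1214]
a=μᵀg=0.694285  b=𝟙ᵀg=4.419668  c=𝟙ᵀh=43.105766  D=ac−b²=10.394241
λ₁=(c·0.138−b)/D = (43.105766·0.138−4.419668)/10.394241 = 0.147094
λ₂=(a−b·0.138)/D = (0.694285−4.419668·0.138)/10.394241 = 0.008117
w* = 0.147094·g + 0.008117·h:
  w_0 = 0.147094·-0.2687 + 0.008117·4.5796 = -0.0024  (Qualcomm)
  w_1 = 0.147094·1.6583 + 0.008117·9.9259 = 0.3245  (Merck)
  w_2 = 0.147094·0.8505 + 0.008117·10.2973 = 0.2087  (Intel)
  w_3 = 0.147094·2.6187 + 0.008117·11.1816 = 0.4760  (Ford)
  w_4 = 0.147094·-0.4391 + 0.008117·7.1214 = -0.0068  (Raytheon)
Σw_i=1.0000  μᵀw=0.1380
σ²=wᵀΣw=λ₁·μ_p+λ₂ = 0.147094·0.138 + 0.008117 = 0.028416 ≈ 0.0284


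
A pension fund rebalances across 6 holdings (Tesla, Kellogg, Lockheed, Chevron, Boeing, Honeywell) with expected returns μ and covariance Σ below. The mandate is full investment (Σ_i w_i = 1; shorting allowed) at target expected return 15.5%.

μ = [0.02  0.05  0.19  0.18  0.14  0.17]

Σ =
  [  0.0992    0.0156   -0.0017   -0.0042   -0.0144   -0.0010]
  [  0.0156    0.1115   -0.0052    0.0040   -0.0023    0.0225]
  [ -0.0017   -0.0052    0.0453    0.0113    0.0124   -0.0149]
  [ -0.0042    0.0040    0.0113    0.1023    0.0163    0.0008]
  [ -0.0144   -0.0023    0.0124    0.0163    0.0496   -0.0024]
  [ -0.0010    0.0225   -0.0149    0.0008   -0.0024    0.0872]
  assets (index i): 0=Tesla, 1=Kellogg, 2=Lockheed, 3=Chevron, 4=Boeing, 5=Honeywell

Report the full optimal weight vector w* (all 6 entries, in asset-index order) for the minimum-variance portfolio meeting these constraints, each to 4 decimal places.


0.0956  0.0275  0.3713  0.0834  0.1875  0.2347

p=Σ⁻¹μ = [0.5908  0.0168  4.4054  1.0048  1.6960  2.7422]
q=Σ⁻¹𝟙 = [12.5021  5.5372  21.8763  4.7193  17.7228  14.3650]
a=μᵀp=1.734173  b=𝟙ᵀp=10.456114  c=𝟙ᵀq=76.722650  D=ac−b²=23.720008
λ₁=(c·0.155−b)/D = (76.722650·0.155−10.456114)/23.720008 = 0.060535
λ₂=(a−b·0.155)/D = (1.734173−10.456114·0.155)/23.720008 = 0.004784
w* = 0.060535·p + 0.004784·q:
  w_0 = 0.060535·0.5908 + 0.004784·12.5021 = 0.0956  (Tesla)
  w_1 = 0.060535·0.0168 + 0.004784·5.5372 = 0.0275  (Kellogg)
  w_2 = 0.060535·4.4054 + 0.004784·21.8763 = 0.3713  (Lockheed)
  w_3 = 0.060535·1.0048 + 0.004784·4.7193 = 0.0834  (Chevron)
  w_4 = 0.060535·1.6960 + 0.004784·17.7228 = 0.1875  (Boeing)
  w_5 = 0.060535·2.7422 + 0.004784·14.3650 = 0.2347  (Honeywell)
Σw_i=1.0000  μᵀw=0.1550
σ²=wᵀΣw=λ₁·μ_p+λ₂ = 0.060535·0.155 + 0.004784 = 0.014167 ≈ 0.0142


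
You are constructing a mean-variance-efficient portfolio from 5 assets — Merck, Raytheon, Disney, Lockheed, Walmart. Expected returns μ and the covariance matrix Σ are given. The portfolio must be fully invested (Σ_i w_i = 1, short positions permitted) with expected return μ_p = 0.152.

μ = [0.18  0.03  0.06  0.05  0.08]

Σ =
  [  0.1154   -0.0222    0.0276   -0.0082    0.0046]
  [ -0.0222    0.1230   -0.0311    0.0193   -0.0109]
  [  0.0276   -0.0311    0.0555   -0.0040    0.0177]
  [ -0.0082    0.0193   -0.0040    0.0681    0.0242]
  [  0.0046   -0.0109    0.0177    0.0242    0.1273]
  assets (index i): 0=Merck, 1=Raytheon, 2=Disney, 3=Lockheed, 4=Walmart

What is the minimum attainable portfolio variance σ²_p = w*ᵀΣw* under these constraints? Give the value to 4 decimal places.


p=Σ⁻¹μ = [1.5732  0.6047  0.5470  0.6326  0.4270]
q=Σ⁻¹𝟙 = [6.6897  13.3385  21.9053  11.7617  3.4742]
a=μᵀp=0.399939  b=𝟙ᵀp=3.784638  c=𝟙ᵀq=57.169350  D=ac−b²=8.540787
λ₁=(c·0.152−b)/D = (57.169350·0.152−3.784638)/8.540787 = 0.574315
λ₂=(a−b·0.152)/D = (0.399939−3.784638·0.152)/8.540787 = -0.020528
w* = 0.574315·p + -0.020528·q:
  w_0 = 0.574315·1.5732 + -0.020528·6.6897 = 0.7662  (Merck)
  w_1 = 0.574315·0.6047 + -0.020528·13.3385 = 0.0735  (Raytheon)
  w_2 = 0.574315·0.5470 + -0.020528·21.9053 = -0.1355  (Disney)
  w_3 = 0.574315·0.6326 + -0.020528·11.7617 = 0.1219  (Lockheed)
  w_4 = 0.574315·0.4270 + -0.020528·3.4742 = 0.1739  (Walmart)
Σw_i=1.0000  μᵀw=0.1520
σ²=wᵀΣw=λ₁·μ_p+λ₂ = 0.574315·0.152 + -0.020528 = 0.066768 ≈ 0.0668

0.0668


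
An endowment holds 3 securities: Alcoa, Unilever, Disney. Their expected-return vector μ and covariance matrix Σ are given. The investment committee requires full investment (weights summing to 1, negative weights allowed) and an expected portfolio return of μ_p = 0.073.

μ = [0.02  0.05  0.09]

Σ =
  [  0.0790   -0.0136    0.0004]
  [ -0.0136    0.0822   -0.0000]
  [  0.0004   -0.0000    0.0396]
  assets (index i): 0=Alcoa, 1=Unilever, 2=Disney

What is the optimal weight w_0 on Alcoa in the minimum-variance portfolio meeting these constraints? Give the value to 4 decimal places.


g=Σ⁻¹μ = [0.3565  0.6673  2.2691]
h=Σ⁻¹𝟙 = [15.0542  14.6562  25.1005]
a=μᵀg=0.244715  b=𝟙ᵀg=3.292935  c=𝟙ᵀh=54.810861  D=ac−b²=2.569642
λ₁=(c·0.073−b)/D = (54.810861·0.073−3.292935)/2.569642 = 0.275625
λ₂=(a−b·0.073)/D = (0.244715−3.292935·0.073)/2.569642 = 0.001686
w* = 0.275625·g + 0.001686·h:
  w_0 = 0.275625·0.3565 + 0.001686·15.0542 = 0.1236  (Alcoa)
  w_1 = 0.275625·0.6673 + 0.001686·14.6562 = 0.2086  (Unilever)
  w_2 = 0.275625·2.2691 + 0.001686·25.1005 = 0.6677  (Disney)
Σw_i=1.0000  μᵀw=0.0730
σ²=wᵀΣw=λ₁·μ_p+λ₂ = 0.275625·0.073 + 0.001686 = 0.021806 ≈ 0.0218

0.1236


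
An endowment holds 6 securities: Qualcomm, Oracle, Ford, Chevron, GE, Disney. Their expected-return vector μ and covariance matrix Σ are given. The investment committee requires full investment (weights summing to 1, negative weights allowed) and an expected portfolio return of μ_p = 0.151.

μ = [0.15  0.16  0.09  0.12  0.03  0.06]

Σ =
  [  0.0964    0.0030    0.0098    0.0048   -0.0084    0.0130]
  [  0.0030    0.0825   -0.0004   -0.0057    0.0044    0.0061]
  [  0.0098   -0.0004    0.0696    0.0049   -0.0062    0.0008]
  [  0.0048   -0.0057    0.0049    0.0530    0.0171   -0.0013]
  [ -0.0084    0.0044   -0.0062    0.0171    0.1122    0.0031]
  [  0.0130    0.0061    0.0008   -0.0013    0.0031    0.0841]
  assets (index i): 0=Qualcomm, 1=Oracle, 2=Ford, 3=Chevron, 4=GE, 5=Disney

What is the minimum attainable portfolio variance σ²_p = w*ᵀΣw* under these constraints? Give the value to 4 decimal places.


g=Σ⁻¹μ = [1.2232  2.0303  0.9632  2.3021  -0.0295  0.4046]
h=Σ⁻¹𝟙 = [7.1724  11.9571  12.7818  16.3274  6.9281  9.7901]
a=μᵀg=0.894654  b=𝟙ᵀg=6.893891  c=𝟙ᵀh=64.956864  D=ac−b²=10.588176
λ₁=(c·0.151−b)/D = (64.956864·0.151−6.893891)/10.588176 = 0.275269
λ₂=(a−b·0.151)/D = (0.894654−6.893891·0.151)/10.588176 = -0.013820
w* = 0.275269·g + -0.013820·h:
  w_0 = 0.275269·1.2232 + -0.013820·7.1724 = 0.2376  (Qualcomm)
  w_1 = 0.275269·2.0303 + -0.013820·11.9571 = 0.3936  (Oracle)
  w_2 = 0.275269·0.9632 + -0.013820·12.7818 = 0.0885  (Ford)
  w_3 = 0.275269·2.3021 + -0.013820·16.3274 = 0.4081  (Chevron)
  w_4 = 0.275269·-0.0295 + -0.013820·6.9281 = -0.1039  (GE)
  w_5 = 0.275269·0.4046 + -0.013820·9.7901 = -0.0239  (Disney)
Σw_i=1.0000  μᵀw=0.1510
σ²=wᵀΣw=λ₁·μ_p+λ₂ = 0.275269·0.151 + -0.013820 = 0.027746 ≈ 0.0277

0.0277
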